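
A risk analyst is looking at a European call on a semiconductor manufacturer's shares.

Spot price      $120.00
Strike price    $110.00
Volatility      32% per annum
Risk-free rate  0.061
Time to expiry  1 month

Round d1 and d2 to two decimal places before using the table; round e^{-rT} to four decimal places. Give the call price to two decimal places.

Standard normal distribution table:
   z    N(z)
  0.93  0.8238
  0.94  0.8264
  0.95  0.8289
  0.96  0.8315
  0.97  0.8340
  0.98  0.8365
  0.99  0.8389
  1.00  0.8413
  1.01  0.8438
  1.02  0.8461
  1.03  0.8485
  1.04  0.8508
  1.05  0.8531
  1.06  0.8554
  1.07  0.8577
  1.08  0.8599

σ√T = 0.32 × 0.2887 = 0.0924
d₁ = [ln(120/110) + (0.061 + 0.32²/2)·0.08333] / 0.0924 = [0.0870 + 0.0093] / 0.0924 = 1.0431 → 1.04
d₂ = d₁ − σ√T = 1.0431 − 0.0924 = 0.9508 → 0.95
e^(−rT) = e^(−0.061·0.08333) = 0.9949
N(d₁) = N(1.04) = 0.8508;  N(d₂) = N(0.95) = 0.8289
C = 120·0.8508 − 110·0.9949·0.8289 = 102.0960 − 90.7140 = 11.3820

$11.38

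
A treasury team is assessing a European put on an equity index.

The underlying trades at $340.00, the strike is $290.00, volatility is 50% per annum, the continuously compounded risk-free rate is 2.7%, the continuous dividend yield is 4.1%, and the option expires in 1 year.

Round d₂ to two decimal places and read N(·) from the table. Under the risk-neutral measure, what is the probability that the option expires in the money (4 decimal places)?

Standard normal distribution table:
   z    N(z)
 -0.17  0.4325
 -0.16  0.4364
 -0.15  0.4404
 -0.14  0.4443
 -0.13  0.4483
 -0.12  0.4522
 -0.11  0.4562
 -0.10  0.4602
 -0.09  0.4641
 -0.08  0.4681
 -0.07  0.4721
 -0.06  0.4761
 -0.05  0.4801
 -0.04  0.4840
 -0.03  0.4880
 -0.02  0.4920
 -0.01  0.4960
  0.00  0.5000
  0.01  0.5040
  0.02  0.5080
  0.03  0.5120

σ√T = 0.5·√1 = 0.5000
d₁ = [ln(340/290) + (0.027 − 0.041 + ½·0.5²)·1] / (σ√T) = (0.1591 + 0.1110) / 0.5000 = 0.5401 ≈ 0.54
d₂ = 0.5401 − 0.5000 = 0.0401 ≈ 0.04
Risk-neutral Pr[S_T < K] = N(−d₂) = N(-0.04) = 0.4840

0.4840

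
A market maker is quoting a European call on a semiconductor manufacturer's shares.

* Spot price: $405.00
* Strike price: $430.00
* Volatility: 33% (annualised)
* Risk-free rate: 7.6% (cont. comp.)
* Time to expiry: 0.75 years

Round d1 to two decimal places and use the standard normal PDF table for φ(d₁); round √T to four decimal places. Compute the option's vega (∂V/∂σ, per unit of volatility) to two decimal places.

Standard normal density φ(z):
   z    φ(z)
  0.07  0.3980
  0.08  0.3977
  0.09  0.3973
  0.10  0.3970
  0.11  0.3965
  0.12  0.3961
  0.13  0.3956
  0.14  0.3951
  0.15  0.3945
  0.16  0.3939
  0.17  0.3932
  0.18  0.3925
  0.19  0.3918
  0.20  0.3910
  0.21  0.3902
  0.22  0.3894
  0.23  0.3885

T = 0.75;  σ√T = 0.2858
ln(S/K) + (r + σ²/2)T = ln(405/430) + (0.076 + 0.33²/2)·0.75 = -0.0599 + 0.0978 = 0.0379
d₁ = 0.0379 / 0.2858 = 0.1328 which rounds to 0.13
√T = √0.75 = 0.8660
φ(d₁) = φ(0.13) = 0.3956
vega = S·φ(d₁)·√T = 405·0.3956·0.8660 = 138.7488
(The put has the same vega.)

138.75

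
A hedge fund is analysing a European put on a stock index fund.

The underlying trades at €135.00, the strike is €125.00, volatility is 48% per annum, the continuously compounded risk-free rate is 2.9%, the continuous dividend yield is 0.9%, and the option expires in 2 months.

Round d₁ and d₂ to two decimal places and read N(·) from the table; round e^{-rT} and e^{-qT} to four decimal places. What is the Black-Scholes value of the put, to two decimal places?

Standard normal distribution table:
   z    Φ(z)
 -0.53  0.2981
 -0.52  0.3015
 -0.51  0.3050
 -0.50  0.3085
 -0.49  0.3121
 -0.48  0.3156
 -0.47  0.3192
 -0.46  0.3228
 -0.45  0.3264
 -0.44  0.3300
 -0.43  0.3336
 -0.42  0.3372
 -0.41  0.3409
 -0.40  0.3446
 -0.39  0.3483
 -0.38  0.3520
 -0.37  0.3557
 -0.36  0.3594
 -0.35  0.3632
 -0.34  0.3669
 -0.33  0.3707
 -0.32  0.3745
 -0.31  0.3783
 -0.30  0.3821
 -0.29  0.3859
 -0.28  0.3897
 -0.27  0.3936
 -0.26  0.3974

T = 0.1667;  σ√T = 0.1960
d₁ = [ln(135/125) + (0.029 − 0.009 + ½·0.48²)·0.1667] / (σ√T) = (0.0770 + 0.0225) / 0.1960 = 0.5077 ⇒ 0.51
d₂ = 0.5077 − 0.1960 = 0.3118 ⇒ 0.31
e^(−qT) = e^(−0.009·0.1667) = 0.9985;  e^(−rT) = e^(−0.029·0.1667) = 0.9952
N(−d₂) = N(-0.31) = 0.3783;  N(−d₁) = N(-0.51) = 0.3050
P = 125·0.9952·0.3783 − 135·0.9985·0.3050 = 47.0605 − 41.1132 = 5.9473

€5.95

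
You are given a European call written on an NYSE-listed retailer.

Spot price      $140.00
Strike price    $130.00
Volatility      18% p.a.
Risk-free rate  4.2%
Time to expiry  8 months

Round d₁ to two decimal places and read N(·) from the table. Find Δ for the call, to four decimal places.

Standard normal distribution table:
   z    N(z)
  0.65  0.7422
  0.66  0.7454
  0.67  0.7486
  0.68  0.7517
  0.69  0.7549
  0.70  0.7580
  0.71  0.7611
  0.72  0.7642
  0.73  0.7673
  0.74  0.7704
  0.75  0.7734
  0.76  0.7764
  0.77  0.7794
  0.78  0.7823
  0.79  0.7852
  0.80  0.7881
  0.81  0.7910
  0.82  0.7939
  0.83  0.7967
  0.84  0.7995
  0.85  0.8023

0.7794

T = 0.6667;  σ√T = 0.1470
d₁ = [ln(140/130) + (0.042 + ½·0.18²)·0.6667] / (σ√T) = (0.0741 + 0.0388) / 0.1470 = 0.7682 which rounds to 0.77
N(d₁) = N(0.77) = 0.7794
Δ_call = N(d₁) = 0.7794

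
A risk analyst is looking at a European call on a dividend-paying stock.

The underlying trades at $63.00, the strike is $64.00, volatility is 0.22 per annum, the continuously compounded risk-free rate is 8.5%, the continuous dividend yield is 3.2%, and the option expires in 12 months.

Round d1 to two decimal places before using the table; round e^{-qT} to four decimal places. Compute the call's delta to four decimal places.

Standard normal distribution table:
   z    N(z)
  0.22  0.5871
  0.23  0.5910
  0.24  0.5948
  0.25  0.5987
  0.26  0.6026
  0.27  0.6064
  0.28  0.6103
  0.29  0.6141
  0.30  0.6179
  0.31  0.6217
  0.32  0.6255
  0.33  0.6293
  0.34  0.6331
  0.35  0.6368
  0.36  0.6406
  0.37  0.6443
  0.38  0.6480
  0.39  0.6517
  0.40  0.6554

0.5911

σ√T = 0.22·√1 = 0.2200
d₁ = [ln(63/64) + (0.085 − 0.032 + ½·0.22²)·1] / (σ√T) = (-0.0157 + 0.0772) / 0.2200 = 0.2793 ≈ 0.28
N(d₁) = N(0.28) = 0.6103
Δ_call = exp(−qT)·N(d₁) = 0.9685·0.6103 = 0.5911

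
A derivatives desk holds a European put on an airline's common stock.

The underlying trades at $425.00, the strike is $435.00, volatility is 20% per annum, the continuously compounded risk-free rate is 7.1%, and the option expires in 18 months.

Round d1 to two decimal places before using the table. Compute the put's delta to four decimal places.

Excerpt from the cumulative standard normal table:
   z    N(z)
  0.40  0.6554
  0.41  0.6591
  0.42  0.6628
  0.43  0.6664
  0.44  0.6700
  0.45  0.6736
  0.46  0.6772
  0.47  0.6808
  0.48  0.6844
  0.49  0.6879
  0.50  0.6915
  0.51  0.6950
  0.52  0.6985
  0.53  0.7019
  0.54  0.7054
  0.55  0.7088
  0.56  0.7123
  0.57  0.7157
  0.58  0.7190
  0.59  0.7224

-0.3228

T = 1.5;  σ√T = 0.2449
ln(S/K) + (r + σ²/2)T = ln(425/435) + (0.071 + 0.2²/2)·1.5 = -0.0233 + 0.1365 = 0.1132
d₁ = 0.1132 / 0.2449 = 0.4623 ≈ 0.46
N(d₁) = N(0.46) = 0.6772
Δ_put = N(d₁) − 1 = 0.6772 − 1 = -0.3228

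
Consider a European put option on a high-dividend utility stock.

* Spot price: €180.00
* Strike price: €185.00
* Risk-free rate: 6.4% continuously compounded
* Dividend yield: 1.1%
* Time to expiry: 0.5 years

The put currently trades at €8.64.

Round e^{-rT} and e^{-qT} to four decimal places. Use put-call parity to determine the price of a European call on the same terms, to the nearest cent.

e^(−qT) = e^(−0.011·0.5) = 0.9945;  e^(−rT) = e^(−0.064·0.5) = 0.9685
Put-call parity: C − P = S·e^(−qT) − K·e^(−rT) = 180·0.9945 − 185·0.9685 = 179.0100 − 179.1725 = -0.1625
C = P + (C − P) = 8.64 + (-0.1625) = 8.4775

€8.48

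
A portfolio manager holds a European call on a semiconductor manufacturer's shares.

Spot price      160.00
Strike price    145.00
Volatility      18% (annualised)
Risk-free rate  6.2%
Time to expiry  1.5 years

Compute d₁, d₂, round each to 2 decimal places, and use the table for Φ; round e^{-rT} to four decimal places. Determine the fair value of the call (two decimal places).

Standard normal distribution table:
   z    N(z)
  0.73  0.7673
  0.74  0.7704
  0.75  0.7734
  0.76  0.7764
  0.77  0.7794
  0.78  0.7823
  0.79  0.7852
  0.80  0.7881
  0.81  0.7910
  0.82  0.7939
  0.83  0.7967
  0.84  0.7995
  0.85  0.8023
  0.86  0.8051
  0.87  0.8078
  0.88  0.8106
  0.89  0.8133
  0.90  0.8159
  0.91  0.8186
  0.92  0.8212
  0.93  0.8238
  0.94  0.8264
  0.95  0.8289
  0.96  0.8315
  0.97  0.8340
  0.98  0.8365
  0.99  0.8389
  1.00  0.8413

31.26

σ√T = 0.18·√1.5 = 0.2205
d₁ = [ln(160/145) + (0.062 + ½·0.18²)·1.5] / (σ√T) = (0.0984 + 0.1173) / 0.2205 = 0.9786 ≈ 0.98
d₂ = 0.9786 − 0.2205 = 0.7582 ≈ 0.76
e^(−rT) = e^(−0.062·1.5) = 0.9112
N(d₁) = N(0.98) = 0.8365;  N(d₂) = N(0.76) = 0.7764
C = 160·0.8365 − 145·0.9112·0.7764 = 133.8400 − 102.5811 = 31.2589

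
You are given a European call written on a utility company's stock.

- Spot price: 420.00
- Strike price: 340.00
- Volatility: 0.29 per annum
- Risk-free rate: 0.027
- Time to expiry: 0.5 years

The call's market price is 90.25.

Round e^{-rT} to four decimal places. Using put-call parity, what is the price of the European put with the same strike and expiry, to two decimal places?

5.69

e^(−rT) = e^(−0.027·0.5) = 0.9866
Put-call parity: C − P = S − K·e^(−rT) = 420 − 340·0.9866 = 420 − 335.4440 = 84.5560
P = C − (C − P) = 90.25 − (84.5560) = 5.6940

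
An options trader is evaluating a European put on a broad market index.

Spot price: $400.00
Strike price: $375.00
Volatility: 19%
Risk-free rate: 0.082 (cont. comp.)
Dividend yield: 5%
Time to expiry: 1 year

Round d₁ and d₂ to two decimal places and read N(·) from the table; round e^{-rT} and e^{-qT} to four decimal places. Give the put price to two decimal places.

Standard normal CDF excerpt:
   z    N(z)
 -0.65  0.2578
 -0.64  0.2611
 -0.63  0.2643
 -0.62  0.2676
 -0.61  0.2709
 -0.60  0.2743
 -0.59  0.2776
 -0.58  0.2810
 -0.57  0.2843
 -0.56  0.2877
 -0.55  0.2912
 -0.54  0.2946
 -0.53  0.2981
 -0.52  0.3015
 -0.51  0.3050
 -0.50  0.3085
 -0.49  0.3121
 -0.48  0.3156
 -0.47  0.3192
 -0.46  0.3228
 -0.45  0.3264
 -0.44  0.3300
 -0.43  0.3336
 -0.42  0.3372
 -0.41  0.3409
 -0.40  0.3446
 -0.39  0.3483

$13.41

σ√T = 0.19·√1 = 0.1900
d₁ = [ln(400/375) + (0.082 − 0.05 + ½·0.19²)·1] / (σ√T) = (0.0645 + 0.0500) / 0.1900 = 0.6031 which rounds to 0.60
d₂ = 0.6031 − 0.1900 = 0.4131 which rounds to 0.41
e^(−qT) = e^(−0.05·1) = 0.9512;  e^(−rT) = e^(−0.082·1) = 0.9213
N(−d₂) = N(-0.41) = 0.3409;  N(−d₁) = N(-0.60) = 0.2743
P = 375·0.9213·0.3409 − 400·0.9512·0.2743 = 117.7767 − 104.3657 = 13.4110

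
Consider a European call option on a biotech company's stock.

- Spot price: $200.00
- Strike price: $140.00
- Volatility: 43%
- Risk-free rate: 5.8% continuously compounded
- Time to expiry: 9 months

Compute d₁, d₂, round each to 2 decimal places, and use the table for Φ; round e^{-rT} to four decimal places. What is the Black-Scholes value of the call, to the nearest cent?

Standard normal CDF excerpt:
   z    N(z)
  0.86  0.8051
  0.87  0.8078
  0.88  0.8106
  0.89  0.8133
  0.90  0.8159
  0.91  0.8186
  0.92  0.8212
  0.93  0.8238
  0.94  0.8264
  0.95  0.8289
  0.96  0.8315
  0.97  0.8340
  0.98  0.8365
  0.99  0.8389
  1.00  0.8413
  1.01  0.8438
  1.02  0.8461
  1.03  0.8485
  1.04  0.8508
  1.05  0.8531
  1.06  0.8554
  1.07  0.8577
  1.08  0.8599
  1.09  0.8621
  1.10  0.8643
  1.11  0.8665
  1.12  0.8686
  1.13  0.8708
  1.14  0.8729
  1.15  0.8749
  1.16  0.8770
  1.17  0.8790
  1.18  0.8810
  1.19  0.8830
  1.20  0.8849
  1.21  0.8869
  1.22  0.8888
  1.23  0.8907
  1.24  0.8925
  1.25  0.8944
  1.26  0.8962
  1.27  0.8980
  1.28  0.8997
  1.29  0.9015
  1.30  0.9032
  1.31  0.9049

σ√T = 0.43 × 0.8660 = 0.3724
ln(S/K) + (r + σ²/2)T = ln(200/140) + (0.058 + 0.43²/2)·0.75 = 0.3567 + 0.1128 = 0.4695
d₁ = 0.4695 / 0.3724 = 1.2608 which rounds to 1.26
d₂ = d₁ − σ√T = 1.2608 − 0.3724 = 0.8884 which rounds to 0.89
e^(−rT) = e^(−0.058·0.75) = 0.9574
N(d₁) = N(1.26) = 0.8962;  N(d₂) = N(0.89) = 0.8133
C = 200·0.8962 − 140·0.9574·0.8133 = 179.2400 − 109.0115 = 70.2285

$70.23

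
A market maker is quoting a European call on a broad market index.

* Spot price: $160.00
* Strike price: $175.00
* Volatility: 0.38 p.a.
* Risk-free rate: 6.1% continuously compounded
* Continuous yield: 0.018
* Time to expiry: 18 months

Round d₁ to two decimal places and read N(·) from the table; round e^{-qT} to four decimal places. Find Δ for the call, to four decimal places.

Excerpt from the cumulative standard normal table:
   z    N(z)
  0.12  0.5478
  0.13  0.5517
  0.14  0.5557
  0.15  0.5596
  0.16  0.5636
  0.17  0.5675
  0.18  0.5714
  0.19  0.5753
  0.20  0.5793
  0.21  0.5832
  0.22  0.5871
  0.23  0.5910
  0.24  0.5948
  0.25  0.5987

0.5562

σ√T = 0.38 × 1.2247 = 0.4654
ln(S/K) + (r − q + σ²/2)T = ln(160/175) + (0.061 − 0.018 + 0.38²/2)·1.5 = -0.0896 + 0.1728 = 0.0832
d₁ = 0.0832 / 0.4654 = 0.1787 → 0.18
N(d₁) = N(0.18) = 0.5714
Δ_call = exp(−qT)·N(d₁) = 0.9734·0.5714 = 0.5562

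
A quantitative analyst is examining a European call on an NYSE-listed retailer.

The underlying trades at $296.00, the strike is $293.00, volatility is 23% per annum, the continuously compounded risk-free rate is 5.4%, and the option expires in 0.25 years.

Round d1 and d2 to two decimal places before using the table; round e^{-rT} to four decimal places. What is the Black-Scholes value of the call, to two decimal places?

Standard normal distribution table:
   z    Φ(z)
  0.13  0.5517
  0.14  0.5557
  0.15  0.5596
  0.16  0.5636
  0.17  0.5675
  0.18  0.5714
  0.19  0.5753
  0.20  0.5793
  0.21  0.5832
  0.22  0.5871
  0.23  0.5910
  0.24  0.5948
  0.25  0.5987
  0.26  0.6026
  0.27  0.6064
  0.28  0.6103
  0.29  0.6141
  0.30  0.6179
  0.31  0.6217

$16.60

σ√T = 0.23·√0.25 = 0.1150
d₁ = [ln(296/293) + (0.054 + ½·0.23²)·0.25] / (σ√T) = (0.0102 + 0.0201) / 0.1150 = 0.2635 which rounds to 0.26
d₂ = 0.2635 − 0.1150 = 0.1485 which rounds to 0.15
e^(−rT) = e^(−0.054·0.25) = 0.9866
N(d₁) = N(0.26) = 0.6026;  N(d₂) = N(0.15) = 0.5596
C = 296·0.6026 − 293·0.9866·0.5596 = 178.3696 − 161.7657 = 16.6039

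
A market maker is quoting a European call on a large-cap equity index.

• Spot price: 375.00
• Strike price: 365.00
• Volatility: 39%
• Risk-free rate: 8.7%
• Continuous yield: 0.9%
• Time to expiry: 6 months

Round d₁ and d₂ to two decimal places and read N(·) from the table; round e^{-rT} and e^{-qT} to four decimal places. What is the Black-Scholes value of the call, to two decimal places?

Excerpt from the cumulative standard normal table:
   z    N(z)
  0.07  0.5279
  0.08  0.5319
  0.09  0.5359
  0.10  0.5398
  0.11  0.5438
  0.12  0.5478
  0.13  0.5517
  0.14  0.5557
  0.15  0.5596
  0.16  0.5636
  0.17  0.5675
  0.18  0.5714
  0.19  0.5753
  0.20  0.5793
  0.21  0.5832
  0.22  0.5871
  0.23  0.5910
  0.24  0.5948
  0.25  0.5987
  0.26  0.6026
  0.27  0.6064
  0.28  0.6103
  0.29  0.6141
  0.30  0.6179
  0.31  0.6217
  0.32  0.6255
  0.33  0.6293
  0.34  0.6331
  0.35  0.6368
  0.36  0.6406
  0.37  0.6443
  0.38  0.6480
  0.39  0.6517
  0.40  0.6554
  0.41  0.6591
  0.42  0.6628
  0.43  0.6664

σ√T = 0.39·√0.5 = 0.2758
ln(S/K) + (r − q + σ²/2)T = ln(375/365) + (0.087 − 0.009 + 0.39²/2)·0.5 = 0.0270 + 0.0770 = 0.1041
d₁ = 0.1041 / 0.2758 = 0.3773 ≈ 0.38
d₂ = d₁ − σ√T = 0.3773 − 0.2758 = 0.1015 ≈ 0.10
e^(−qT) = e^(−0.009·0.5) = 0.9955;  e^(−rT) = e^(−0.087·0.5) = 0.9574
N(d₁) = N(0.38) = 0.6480;  N(d₂) = N(0.10) = 0.5398
C = 375·0.9955·0.6480 − 365·0.9574·0.5398 = 241.9065 − 188.6336 = 53.2729

53.27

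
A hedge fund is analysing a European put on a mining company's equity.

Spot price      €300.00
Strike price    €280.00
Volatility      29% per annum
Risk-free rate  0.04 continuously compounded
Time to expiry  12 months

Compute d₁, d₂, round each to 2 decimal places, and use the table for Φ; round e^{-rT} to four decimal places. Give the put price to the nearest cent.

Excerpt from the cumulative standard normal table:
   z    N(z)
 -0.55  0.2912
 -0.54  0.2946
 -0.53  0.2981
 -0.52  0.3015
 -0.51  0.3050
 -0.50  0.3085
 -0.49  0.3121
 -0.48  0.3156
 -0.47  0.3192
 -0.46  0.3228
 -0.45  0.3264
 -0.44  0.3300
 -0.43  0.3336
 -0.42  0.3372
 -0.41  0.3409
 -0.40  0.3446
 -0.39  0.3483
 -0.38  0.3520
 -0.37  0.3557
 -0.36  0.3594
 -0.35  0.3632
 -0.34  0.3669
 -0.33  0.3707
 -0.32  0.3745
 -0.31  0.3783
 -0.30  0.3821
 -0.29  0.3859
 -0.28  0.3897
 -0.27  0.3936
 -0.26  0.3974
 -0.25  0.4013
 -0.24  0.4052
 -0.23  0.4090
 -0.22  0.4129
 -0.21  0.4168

€19.58

σ√T = 0.29·√1 = 0.2900
d₁ = [ln(300/280) + (0.04 + 0.29²/2)·1] / 0.2900 = [0.0690 + 0.0820] / 0.2900 = 0.5208 ≈ 0.52
d₂ = d₁ − σ√T = 0.5208 − 0.2900 = 0.2308 ≈ 0.23
e^(−rT) = e^(−0.04·1) = 0.9608
N(−d₂) = N(-0.23) = 0.4090;  N(−d₁) = N(-0.52) = 0.3015
P = 280·0.9608·0.4090 − 300·0.3015 = 110.0308 − 90.4500 = 19.5808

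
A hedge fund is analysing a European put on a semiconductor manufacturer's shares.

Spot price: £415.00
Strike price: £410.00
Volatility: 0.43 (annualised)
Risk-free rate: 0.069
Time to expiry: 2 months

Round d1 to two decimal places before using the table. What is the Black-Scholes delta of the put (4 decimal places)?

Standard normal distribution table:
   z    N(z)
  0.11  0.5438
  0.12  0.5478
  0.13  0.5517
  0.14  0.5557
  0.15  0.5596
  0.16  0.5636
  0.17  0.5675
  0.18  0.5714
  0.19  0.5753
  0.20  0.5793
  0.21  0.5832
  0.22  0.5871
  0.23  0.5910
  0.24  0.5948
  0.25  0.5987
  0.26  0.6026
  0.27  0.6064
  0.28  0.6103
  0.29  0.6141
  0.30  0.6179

σ√T = 0.43·√0.1667 = 0.1755
d₁ = [ln(415/410) + (0.069 + ½·0.43²)·0.1667] / (σ√T) = (0.0121 + 0.0269) / 0.1755 = 0.2223 which rounds to 0.22
N(d₁) = N(0.22) = 0.5871
Δ_put = N(d₁) − 1 = 0.5871 − 1 = -0.4129

-0.4129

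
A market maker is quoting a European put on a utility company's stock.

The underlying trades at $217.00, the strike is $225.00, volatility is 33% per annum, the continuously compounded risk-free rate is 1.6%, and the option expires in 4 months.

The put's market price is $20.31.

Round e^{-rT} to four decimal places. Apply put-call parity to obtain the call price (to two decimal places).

e^(−rT) = e^(−0.016·0.3333) = 0.9947
Put-call parity: C − P = S − K·e^(−rT) = 217 − 225·0.9947 = 217 − 223.8075 = -6.8075
C = P + (C − P) = 20.31 + (-6.8075) = 13.5025

$13.50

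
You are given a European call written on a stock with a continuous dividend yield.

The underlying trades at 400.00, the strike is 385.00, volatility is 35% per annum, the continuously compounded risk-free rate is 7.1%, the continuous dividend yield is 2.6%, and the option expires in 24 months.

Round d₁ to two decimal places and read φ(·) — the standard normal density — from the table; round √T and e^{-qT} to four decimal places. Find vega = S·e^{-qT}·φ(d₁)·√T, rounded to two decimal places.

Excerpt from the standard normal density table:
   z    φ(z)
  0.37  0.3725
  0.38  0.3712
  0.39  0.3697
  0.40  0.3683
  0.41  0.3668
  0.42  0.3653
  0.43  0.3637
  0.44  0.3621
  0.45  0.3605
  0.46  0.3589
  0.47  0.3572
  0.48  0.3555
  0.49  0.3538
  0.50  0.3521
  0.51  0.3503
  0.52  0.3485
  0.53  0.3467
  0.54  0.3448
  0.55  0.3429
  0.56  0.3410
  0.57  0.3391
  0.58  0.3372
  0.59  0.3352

188.11

T = 2;  σ√T = 0.4950
d₁ = [ln(400/385) + (0.071 − 0.026 + 0.35²/2)·2] / 0.4950 = [0.0382 + 0.2125] / 0.4950 = 0.5065 ⇒ 0.51
√T = √2 = 1.4142
φ(d₁) = φ(0.51) = 0.3503
e^(−qT) = e^(−0.026·2) = 0.9493
vega = S·e^(−qT)·φ(d₁)·√T = 400·0.9493·0.3503·1.4142 = 188.1111
(Vega is the same for a European call and put with the same parameters.)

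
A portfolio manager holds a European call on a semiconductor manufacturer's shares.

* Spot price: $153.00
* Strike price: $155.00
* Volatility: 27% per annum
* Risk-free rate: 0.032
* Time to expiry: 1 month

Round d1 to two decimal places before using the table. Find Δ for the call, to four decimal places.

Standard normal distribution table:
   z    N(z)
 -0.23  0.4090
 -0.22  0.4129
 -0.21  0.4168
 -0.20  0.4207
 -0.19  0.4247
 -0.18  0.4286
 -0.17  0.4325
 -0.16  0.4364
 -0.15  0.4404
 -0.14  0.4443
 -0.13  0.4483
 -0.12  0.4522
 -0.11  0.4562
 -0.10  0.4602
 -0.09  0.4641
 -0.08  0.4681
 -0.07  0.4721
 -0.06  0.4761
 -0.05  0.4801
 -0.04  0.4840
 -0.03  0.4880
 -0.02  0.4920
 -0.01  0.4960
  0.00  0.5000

0.4641

σ√T = 0.27·√0.08333 = 0.0779
d₁ = [ln(153/155) + (0.032 + 0.27²/2)·0.08333] / 0.0779 = [-0.0130 + 0.0057] / 0.0779 = -0.0934 which rounds to -0.09
N(d₁) = N(-0.09) = 0.4641
Δ_call = N(d₁) = 0.4641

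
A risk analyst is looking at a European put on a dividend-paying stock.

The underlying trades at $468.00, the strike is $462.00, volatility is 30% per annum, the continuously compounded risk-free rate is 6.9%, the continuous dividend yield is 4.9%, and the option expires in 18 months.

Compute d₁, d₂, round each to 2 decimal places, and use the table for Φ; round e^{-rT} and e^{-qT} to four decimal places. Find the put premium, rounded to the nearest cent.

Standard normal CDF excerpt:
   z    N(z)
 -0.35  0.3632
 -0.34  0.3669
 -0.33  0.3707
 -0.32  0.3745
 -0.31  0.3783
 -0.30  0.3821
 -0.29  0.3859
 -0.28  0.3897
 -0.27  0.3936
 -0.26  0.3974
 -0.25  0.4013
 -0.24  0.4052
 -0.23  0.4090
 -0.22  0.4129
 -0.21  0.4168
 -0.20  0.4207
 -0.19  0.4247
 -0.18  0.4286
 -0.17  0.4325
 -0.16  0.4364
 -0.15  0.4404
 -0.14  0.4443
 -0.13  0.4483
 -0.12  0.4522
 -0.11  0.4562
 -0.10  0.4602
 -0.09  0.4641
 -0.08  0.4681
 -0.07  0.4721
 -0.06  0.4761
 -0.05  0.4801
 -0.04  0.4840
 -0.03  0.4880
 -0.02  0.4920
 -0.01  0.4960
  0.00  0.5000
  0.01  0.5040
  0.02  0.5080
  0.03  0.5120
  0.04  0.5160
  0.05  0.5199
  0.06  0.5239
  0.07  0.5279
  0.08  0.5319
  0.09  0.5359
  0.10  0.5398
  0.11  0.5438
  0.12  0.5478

σ√T = 0.3·√1.5 = 0.3674
d₁ = [ln(468/462) + (0.069 − 0.049 + ½·0.3²)·1.5] / (σ√T) = (0.0129 + 0.0975) / 0.3674 = 0.3005 ⇒ 0.30
d₂ = 0.3005 − 0.3674 = -0.0669 ⇒ -0.07
e^(−qT) = e^(−0.049·1.5) = 0.9291;  e^(−rT) = e^(−0.069·1.5) = 0.9017
N(−d₂) = N(0.07) = 0.5279;  N(−d₁) = N(-0.30) = 0.3821
P = 462·0.9017·0.5279 − 468·0.9291·0.3821 = 219.9154 − 166.1443 = 53.7712

$53.77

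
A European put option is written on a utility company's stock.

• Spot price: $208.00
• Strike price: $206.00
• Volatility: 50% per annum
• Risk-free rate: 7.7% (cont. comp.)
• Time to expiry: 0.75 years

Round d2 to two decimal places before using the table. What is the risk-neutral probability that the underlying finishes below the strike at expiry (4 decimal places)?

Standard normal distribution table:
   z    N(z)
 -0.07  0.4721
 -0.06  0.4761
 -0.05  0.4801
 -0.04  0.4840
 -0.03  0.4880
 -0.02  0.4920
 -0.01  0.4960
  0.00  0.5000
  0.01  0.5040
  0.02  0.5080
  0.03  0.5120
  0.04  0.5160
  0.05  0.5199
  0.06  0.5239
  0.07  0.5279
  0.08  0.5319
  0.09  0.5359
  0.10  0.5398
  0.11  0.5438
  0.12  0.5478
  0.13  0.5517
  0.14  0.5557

σ√T = 0.5·√0.75 = 0.4330
ln(S/K) + (r + σ²/2)T = ln(208/206) + (0.077 + 0.5²/2)·0.75 = 0.0097 + 0.1515 = 0.1612
d₁ = 0.1612 / 0.4330 = 0.3722 ≈ 0.37
d₂ = d₁ − σ√T = 0.3722 − 0.4330 = -0.0608 ≈ -0.06
Pr(exercise) under Q = N(−d₂) = N(0.06) = 0.5239

0.5239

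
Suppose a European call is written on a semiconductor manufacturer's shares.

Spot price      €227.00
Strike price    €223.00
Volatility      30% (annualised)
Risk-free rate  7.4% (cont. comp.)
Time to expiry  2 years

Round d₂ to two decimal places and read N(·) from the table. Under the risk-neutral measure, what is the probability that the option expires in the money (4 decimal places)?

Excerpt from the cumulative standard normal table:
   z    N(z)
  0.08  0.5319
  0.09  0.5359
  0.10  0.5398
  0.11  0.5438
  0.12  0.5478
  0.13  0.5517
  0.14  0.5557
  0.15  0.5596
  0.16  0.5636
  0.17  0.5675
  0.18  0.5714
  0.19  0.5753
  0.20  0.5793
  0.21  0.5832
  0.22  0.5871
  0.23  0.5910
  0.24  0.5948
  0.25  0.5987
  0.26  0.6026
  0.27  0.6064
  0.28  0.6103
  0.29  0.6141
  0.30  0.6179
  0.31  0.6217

0.5714

T = 2;  σ√T = 0.4243
ln(S/K) + (r + σ²/2)T = ln(227/223) + (0.074 + 0.3²/2)·2 = 0.0178 + 0.2380 = 0.2558
d₁ = 0.2558 / 0.4243 = 0.6029 → 0.60
d₂ = d₁ − σ√T = 0.6029 − 0.4243 = 0.1786 → 0.18
Pr(exercise) under Q = N(d₂) = 0.5714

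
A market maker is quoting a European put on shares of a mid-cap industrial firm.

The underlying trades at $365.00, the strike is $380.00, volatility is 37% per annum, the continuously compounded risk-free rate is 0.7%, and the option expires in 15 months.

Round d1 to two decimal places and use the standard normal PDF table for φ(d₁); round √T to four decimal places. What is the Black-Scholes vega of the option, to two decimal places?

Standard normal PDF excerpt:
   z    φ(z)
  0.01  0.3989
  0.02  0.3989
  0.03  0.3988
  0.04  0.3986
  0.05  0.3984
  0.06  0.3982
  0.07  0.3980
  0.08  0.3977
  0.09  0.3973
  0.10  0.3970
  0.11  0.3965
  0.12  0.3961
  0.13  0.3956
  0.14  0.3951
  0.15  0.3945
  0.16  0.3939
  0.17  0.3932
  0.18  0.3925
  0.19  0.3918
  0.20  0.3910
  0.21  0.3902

161.43

T = 1.25;  σ√T = 0.4137
d₁ = [ln(365/380) + (0.007 + ½·0.37²)·1.25] / (σ√T) = (-0.0403 + 0.0943) / 0.4137 = 0.1306 → 0.13
√T = √1.25 = 1.1180
φ(d₁) = φ(0.13) = 0.3956
vega = S·φ(d₁)·√T = 365·0.3956·1.1180 = 161.4325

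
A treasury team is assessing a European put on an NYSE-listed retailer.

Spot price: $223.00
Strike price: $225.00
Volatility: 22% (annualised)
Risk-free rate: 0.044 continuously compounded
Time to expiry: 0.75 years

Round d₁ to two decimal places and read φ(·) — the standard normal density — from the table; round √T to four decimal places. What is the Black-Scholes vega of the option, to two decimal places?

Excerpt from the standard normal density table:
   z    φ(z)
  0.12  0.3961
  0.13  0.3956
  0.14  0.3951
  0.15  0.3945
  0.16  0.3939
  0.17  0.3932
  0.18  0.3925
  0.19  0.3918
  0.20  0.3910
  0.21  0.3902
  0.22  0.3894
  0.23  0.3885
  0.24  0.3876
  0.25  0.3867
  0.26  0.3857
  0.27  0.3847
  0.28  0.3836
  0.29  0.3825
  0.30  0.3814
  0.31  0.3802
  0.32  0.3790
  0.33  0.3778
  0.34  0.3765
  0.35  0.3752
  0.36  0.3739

75.20

σ√T = 0.22 × 0.8660 = 0.1905
d₁ = [ln(223/225) + (0.044 + ½·0.22²)·0.75] / (σ√T) = (-0.0089 + 0.0512) / 0.1905 = 0.2216 → 0.22
√T = √0.75 = 0.8660
φ(d₁) = φ(0.22) = 0.3894
vega = S·φ(d₁)·√T = 223·0.3894·0.8660 = 75.2001
(The call has the same vega.)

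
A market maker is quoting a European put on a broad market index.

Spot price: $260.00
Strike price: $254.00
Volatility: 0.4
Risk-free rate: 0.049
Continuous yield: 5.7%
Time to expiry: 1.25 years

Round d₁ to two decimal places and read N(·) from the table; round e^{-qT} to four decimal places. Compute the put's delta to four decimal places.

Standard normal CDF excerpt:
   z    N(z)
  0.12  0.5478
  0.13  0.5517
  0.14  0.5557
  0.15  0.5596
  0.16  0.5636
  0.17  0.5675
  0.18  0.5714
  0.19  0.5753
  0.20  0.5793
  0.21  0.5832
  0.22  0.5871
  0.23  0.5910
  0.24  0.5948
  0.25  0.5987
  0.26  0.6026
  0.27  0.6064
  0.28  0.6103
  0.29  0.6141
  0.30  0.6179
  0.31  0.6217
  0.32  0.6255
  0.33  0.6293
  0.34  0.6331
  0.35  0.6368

T = 1.25;  σ√T = 0.4472
d₁ = [ln(260/254) + (0.049 − 0.057 + 0.4²/2)·1.25] / 0.4472 = [0.0233 + 0.0900] / 0.4472 = 0.2535 ≈ 0.25
N(d₁) = N(0.25) = 0.5987
Δ_put = exp(−qT)·(N(d₁) − 1) = 0.9312·(0.5987 − 1) = -0.3737

-0.3737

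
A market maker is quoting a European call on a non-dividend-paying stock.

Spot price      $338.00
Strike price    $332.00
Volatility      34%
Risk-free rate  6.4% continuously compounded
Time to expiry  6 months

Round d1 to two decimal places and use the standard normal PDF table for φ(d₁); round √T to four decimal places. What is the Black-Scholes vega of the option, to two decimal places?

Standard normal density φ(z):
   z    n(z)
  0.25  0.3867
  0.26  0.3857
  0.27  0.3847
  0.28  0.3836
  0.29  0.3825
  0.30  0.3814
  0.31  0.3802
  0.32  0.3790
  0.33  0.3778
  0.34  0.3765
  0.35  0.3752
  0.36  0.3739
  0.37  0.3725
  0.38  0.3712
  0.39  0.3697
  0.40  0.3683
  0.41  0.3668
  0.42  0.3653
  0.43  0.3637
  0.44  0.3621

90.29

σ√T = 0.34·√0.5 = 0.2404
d₁ = [ln(338/332) + (0.064 + 0.34²/2)·0.5] / 0.2404 = [0.0179 + 0.0609] / 0.2404 = 0.3278 → 0.33
√T = √0.5 = 0.7071
φ(d₁) = φ(0.33) = 0.3778
vega = S·φ(d₁)·√T = 338·0.3778·0.7071 = 90.2941
(The put has the same vega.)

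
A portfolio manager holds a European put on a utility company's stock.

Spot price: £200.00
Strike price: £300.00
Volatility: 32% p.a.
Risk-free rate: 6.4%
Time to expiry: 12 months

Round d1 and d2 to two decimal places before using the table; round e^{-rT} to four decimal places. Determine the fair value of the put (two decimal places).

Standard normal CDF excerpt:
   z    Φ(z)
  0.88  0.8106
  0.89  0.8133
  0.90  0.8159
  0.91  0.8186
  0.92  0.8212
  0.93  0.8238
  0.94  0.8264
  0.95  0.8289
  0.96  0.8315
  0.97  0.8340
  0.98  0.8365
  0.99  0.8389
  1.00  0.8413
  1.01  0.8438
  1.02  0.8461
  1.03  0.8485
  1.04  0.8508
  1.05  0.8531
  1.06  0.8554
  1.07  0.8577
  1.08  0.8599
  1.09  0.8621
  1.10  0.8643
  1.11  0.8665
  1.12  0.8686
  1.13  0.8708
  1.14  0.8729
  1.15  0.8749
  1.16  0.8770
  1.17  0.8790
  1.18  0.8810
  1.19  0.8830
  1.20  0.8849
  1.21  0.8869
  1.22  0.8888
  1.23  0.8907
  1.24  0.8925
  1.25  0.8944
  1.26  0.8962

£86.92

σ√T = 0.32·√1 = 0.3200
d₁ = [ln(200/300) + (0.064 + 0.32²/2)·1] / 0.3200 = [-0.4055 + 0.1152] / 0.3200 = -0.9071 → -0.91
d₂ = d₁ − σ√T = -0.9071 − 0.3200 = -1.2271 → -1.23
exp(−rT) = exp(−0.064·1) = 0.9380
N(−d₂) = N(1.23) = 0.8907;  N(−d₁) = N(0.91) = 0.8186
P = 300·0.9380·0.8907 − 200·0.8186 = 250.6430 − 163.7200 = 86.9230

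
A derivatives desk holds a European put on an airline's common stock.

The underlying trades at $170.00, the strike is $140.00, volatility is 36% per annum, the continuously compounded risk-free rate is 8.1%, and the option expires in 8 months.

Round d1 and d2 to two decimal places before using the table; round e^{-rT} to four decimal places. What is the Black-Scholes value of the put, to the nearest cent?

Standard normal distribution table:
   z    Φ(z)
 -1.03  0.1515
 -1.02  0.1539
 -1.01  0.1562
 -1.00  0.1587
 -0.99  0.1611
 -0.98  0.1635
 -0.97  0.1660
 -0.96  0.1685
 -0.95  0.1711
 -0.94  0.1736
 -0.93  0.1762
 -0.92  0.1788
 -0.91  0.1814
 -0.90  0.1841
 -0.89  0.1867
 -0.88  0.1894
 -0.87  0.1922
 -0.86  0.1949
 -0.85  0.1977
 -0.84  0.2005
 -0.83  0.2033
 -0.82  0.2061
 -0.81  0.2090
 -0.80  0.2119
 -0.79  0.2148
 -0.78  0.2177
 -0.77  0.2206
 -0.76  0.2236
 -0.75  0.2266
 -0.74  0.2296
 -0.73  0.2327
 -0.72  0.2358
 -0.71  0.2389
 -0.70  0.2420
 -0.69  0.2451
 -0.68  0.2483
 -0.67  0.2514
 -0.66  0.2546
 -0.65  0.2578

T = 0.6667;  σ√T = 0.2939
d₁ = [ln(170/140) + (0.081 + ½·0.36²)·0.6667] / (σ√T) = (0.1942 + 0.0972) / 0.2939 = 0.9912 ≈ 0.99
d₂ = 0.9912 − 0.2939 = 0.6973 ≈ 0.70
e^(−rT) = e^(−0.081·0.6667) = 0.9474
N(−d₂) = N(-0.70) = 0.2420;  N(−d₁) = N(-0.99) = 0.1611
P = 140·0.9474·0.2420 − 170·0.1611 = 32.0979 − 27.3870 = 4.7109

$4.71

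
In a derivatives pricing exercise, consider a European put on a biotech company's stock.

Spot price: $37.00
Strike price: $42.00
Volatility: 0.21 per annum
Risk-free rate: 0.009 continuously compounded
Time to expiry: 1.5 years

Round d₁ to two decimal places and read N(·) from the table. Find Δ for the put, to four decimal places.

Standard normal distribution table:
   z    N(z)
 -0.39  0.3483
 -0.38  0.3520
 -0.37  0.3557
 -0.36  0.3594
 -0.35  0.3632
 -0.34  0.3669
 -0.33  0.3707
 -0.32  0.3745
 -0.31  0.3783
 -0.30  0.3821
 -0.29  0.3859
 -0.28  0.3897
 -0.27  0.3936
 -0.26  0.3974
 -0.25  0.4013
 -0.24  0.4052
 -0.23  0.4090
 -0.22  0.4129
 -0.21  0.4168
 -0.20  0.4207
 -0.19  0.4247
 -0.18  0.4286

-0.6217

σ√T = 0.21·√1.5 = 0.2572
d₁ = [ln(37/42) + (0.009 + 0.21²/2)·1.5] / 0.2572 = [-0.1268 + 0.0466] / 0.2572 = -0.3117 → -0.31
N(d₁) = N(-0.31) = 0.3783
Δ_put = N(d₁) − 1 = 0.3783 − 1 = -0.6217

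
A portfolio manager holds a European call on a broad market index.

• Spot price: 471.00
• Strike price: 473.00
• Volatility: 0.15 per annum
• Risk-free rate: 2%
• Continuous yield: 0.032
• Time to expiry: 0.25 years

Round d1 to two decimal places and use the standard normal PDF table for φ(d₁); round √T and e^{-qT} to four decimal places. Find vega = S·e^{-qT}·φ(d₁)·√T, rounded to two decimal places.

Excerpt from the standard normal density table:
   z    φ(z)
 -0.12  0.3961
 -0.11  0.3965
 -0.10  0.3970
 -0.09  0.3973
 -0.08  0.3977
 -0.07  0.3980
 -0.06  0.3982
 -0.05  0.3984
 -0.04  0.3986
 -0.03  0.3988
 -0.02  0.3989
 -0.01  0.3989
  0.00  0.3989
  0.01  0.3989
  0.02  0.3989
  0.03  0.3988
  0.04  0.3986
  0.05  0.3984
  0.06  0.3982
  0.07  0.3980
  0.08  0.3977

93.03

σ√T = 0.15 × 0.5000 = 0.0750
d₁ = [ln(471/473) + (0.02 − 0.032 + ½·0.15²)·0.25] / (σ√T) = (-0.0042 − 0.0002) / 0.0750 = -0.0590 which rounds to -0.06
√T = √0.25 = 0.5000
φ(d₁) = φ(-0.06) = 0.3982
e^(−qT) = e^(−0.032·0.25) = 0.9920
vega = S·e^(−qT)·φ(d₁)·√T = 471·0.9920·0.3982·0.5000 = 93.0259
(The put has the same vega.)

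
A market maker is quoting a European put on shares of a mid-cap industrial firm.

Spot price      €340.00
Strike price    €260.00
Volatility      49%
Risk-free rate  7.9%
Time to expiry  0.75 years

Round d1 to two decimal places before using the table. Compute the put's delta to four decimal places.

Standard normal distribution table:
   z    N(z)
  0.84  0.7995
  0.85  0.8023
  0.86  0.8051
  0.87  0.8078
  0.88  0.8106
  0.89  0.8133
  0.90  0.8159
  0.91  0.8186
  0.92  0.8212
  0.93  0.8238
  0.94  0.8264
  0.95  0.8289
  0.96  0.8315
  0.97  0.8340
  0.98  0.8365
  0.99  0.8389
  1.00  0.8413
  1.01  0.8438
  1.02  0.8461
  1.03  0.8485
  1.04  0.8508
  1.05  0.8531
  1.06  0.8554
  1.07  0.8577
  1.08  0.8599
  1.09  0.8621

-0.1635

T = 0.75;  σ√T = 0.4244
d₁ = [ln(340/260) + (0.079 + 0.49²/2)·0.75] / 0.4244 = [0.2683 + 0.1493] / 0.4244 = 0.9840 → 0.98
N(d₁) = N(0.98) = 0.8365
Δ_put = N(d₁) − 1 = 0.8365 − 1 = -0.1635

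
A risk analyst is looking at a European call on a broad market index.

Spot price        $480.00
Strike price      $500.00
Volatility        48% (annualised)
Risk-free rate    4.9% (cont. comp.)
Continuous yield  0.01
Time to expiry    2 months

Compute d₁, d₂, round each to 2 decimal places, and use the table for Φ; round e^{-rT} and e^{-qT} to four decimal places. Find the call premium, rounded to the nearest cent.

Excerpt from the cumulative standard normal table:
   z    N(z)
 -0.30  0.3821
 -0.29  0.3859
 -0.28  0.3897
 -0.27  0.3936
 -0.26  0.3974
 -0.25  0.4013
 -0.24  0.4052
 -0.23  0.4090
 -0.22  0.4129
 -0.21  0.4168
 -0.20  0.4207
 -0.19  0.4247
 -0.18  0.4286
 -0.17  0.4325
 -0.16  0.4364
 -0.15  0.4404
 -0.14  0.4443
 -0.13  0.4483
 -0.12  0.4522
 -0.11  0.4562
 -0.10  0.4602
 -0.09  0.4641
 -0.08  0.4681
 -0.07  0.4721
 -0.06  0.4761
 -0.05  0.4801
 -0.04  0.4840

σ√T = 0.48 × 0.4082 = 0.1960
d₁ = [ln(480/500) + (0.049 − 0.01 + 0.48²/2)·0.1667] / 0.1960 = [-0.0408 + 0.0257] / 0.1960 = -0.0772 which rounds to -0.08
d₂ = d₁ − σ√T = -0.0772 − 0.1960 = -0.2731 which rounds to -0.27
e^(−qT) = e^(−0.01·0.1667) = 0.9983;  e^(−rT) = e^(−0.049·0.1667) = 0.9919
N(d₁) = N(-0.08) = 0.4681;  N(d₂) = N(-0.27) = 0.3936
C = 480·0.9983·0.4681 − 500·0.9919·0.3936 = 224.3060 − 195.2059 = 29.1001

$29.10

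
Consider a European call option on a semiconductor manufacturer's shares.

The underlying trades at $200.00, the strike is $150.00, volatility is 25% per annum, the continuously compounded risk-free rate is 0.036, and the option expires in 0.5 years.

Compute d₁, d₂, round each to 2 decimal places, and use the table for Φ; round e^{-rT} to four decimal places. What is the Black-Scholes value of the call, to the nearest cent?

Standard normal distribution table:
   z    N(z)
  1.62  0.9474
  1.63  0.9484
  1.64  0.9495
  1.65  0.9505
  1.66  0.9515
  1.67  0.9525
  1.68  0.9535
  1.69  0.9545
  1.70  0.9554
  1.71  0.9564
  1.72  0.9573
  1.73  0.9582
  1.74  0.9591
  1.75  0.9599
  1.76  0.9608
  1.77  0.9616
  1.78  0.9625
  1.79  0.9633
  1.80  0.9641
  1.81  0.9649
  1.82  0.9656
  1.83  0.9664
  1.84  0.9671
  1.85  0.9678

$53.23

σ√T = 0.25 × 0.7071 = 0.1768
d₁ = [ln(200/150) + (0.036 + 0.25²/2)·0.5] / 0.1768 = [0.2877 + 0.0336] / 0.1768 = 1.8176 → 1.82
d₂ = d₁ − σ√T = 1.8176 − 0.1768 = 1.6408 → 1.64
exp(−rT) = exp(−0.036·0.5) = 0.9822
N(d₁) = N(1.82) = 0.9656;  N(d₂) = N(1.64) = 0.9495
C = 200·0.9656 − 150·0.9822·0.9495 = 193.1200 − 139.8898 = 53.2302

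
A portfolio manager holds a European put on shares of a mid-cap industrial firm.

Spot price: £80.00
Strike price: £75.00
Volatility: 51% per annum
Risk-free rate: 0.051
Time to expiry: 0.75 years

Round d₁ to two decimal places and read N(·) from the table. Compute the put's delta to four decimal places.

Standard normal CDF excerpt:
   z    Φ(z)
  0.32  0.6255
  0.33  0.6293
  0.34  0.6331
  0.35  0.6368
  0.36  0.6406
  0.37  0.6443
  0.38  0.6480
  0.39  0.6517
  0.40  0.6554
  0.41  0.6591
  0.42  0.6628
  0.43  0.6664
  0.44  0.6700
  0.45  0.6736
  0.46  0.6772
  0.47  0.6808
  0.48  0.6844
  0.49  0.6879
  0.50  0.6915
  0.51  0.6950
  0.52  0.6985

-0.3264

σ√T = 0.51·√0.75 = 0.4417
d₁ = [ln(80/75) + (0.051 + 0.51²/2)·0.75] / 0.4417 = [0.0645 + 0.1358] / 0.4417 = 0.4536 → 0.45
N(d₁) = N(0.45) = 0.6736
Δ_put = N(d₁) − 1 = 0.6736 − 1 = -0.3264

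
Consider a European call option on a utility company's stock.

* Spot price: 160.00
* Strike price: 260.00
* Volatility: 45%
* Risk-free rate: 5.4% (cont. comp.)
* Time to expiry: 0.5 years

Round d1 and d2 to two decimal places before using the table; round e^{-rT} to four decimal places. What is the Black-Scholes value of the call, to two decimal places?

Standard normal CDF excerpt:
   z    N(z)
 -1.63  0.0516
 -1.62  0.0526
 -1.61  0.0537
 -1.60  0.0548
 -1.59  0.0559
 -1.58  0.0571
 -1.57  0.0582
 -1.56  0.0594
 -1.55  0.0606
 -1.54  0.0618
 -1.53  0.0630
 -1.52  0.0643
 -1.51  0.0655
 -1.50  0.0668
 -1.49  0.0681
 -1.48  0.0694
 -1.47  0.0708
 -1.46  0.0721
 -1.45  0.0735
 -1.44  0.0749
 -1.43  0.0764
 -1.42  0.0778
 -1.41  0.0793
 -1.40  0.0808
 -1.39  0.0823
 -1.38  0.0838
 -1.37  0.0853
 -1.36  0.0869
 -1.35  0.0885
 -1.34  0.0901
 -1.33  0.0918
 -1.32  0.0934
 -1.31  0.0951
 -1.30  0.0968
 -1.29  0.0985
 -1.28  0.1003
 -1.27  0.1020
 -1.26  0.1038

σ√T = 0.45 × 0.7071 = 0.3182
ln(S/K) + (r + σ²/2)T = ln(160/260) + (0.054 + 0.45²/2)·0.5 = -0.4855 + 0.0776 = -0.4079
d₁ = -0.4079 / 0.3182 = -1.2819 ≈ -1.28
d₂ = d₁ − σ√T = -1.2819 − 0.3182 = -1.6001 ≈ -1.60
e^(−rT) = e^(−0.054·0.5) = 0.9734
N(d₁) = N(-1.28) = 0.1003;  N(d₂) = N(-1.60) = 0.0548
C = 160·0.1003 − 260·0.9734·0.0548 = 16.0480 − 13.8690 = 2.1790

2.18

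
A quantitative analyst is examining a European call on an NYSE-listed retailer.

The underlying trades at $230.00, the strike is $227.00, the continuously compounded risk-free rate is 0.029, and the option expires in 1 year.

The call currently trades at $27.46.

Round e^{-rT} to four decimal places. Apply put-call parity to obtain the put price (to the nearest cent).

$17.97

exp(−rT) = exp(−0.029·1) = 0.9714
Put-call parity: C − P = S − K·e^(−rT) = 230 − 227·0.9714 = 230 − 220.5078 = 9.4922
P = C − (C − P) = 27.46 − (9.4922) = 17.9678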